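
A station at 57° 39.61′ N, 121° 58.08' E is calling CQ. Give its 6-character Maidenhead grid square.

PO07xp

Offset from 180°W / 90°S: lon 301.9680°, lat 147.6602°.
Field: 301.9680/20 → 15 → P, 147.6602/10 → 14 → O; chars PO.
Square: 1.9680/2 → 0, 7.6602/1 → 7; chars 07.
Subsquare: 1.9680/0.0833333 → 23 → x, 0.6602/0.0416667 → 15 → p; chars xp.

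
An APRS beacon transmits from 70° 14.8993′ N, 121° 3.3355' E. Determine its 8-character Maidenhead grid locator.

PQ00mf69

Add 180° to longitude and 90° to latitude: 301.05559, 160.24832.
Field (20°×10°, letters A–R): lon ⌊301.05559/20⌋ = 15 → P; lat ⌊160.24832/10⌋ = 16 → Q.
Square (2°×1°, digits 0–9): lon ⌊1.05559/2⌋ = 0; lat ⌊0.24832/1⌋ = 0.
Subsquare (5′×2.5′, letters a–x): lon ⌊1.05559/0.0833333⌋ = 12 → m; lat ⌊0.24832/0.0416667⌋ = 5 → f.
Extended square (30″×15″, digits 0–9): lon ⌊0.05559/0.00833333⌋ = 6; lat ⌊0.03999/0.00416667⌋ = 9.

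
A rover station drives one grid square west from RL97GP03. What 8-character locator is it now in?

RL97fp93

Longitude extended square 0; −1 → -1, wraps to 9, carry into subsquare.
Longitude subsquare g = 6; −1 → 5 = f.
The latitude characters are unchanged.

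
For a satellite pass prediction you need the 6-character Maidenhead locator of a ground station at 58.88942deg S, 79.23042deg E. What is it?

MD91oc

Add 180° to longitude and 90° to latitude: 259.2304, 31.1106.
Field: 259.2304/20 → 12 → M, 31.1106/10 → 3 → D; chars MD.
Square: 19.2304/2 → 9, 1.1106/1 → 1; chars 91.
Subsquare: 1.2304/0.0833333 → 14 → o, 0.1106/0.0416667 → 2 → c; chars oc.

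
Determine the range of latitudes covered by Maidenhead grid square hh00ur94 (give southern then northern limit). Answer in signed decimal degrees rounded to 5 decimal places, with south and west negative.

-19.27500, -19.27083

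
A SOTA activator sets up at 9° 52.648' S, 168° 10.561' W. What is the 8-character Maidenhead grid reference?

Add 180° to longitude and 90° to latitude: 11.82398, 80.12253.
Field: lon ⌊11.82398/20⌋ = 0 → A; lat ⌊80.12253/10⌋ = 8 → I.
Square: lon ⌊11.82398/2⌋ = 5; lat ⌊0.12253/1⌋ = 0.
Subsquare: lon ⌊1.82398/0.0833333⌋ = 21 → v; lat ⌊0.12253/0.0416667⌋ = 2 → c.
Extended square: lon ⌊0.07398/0.00833333⌋ = 8; lat ⌊0.03920/0.00416667⌋ = 9.

AI50vc89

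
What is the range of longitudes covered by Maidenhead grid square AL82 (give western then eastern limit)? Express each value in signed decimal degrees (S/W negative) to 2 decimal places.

-164.00, -162.00

Field A=0, L=11: +0·20° lon, +11·10° lat → SW at lon -180°, lat 20°.
Square 8, 2: +8·2° lon, +2·1° lat → SW at lon -164°, lat 22°.
Cell spans 2° lon × 1° lat.
west -164.00, east -162.00.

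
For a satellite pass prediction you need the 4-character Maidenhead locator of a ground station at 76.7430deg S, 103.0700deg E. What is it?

OB13

Shift to the Maidenhead origin (180°W, 90°S): lon 283.07, lat 13.26.
Field: 283.07/20 → 14 → O, 13.26/10 → 1 → B; chars OB.
Square: 3.07/2 → 1, 3.26/1 → 3; chars 13.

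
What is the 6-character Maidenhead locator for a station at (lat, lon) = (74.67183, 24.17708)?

Add 180° to longitude and 90° to latitude: 204.1771, 164.6718.
Field: 204.1771/20 → 10 → K, 164.6718/10 → 16 → Q; chars KQ.
Square: 4.1771/2 → 2, 4.6718/1 → 4; chars 24.
Subsquare: 0.1771/0.0833333 → 2 → c, 0.6718/0.0416667 → 16 → q; chars cq.

KQ24cq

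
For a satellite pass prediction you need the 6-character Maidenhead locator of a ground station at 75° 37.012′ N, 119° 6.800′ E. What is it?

OQ95no

Shift to the Maidenhead origin (180°W, 90°S): lon 299.1133, lat 165.6169.
Field (20°×10°, letters A–R): lon ⌊299.1133/20⌋ = 14 → O; lat ⌊165.6169/10⌋ = 16 → Q.
Square (2°×1°, digits 0–9): lon ⌊19.1133/2⌋ = 9; lat ⌊5.6169/1⌋ = 5.
Subsquare (5′×2.5′, letters a–x): lon ⌊1.1133/0.0833333⌋ = 13 → n; lat ⌊0.6169/0.0416667⌋ = 14 → o.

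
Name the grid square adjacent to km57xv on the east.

KM67av

Longitude subsquare x = 23; +1 → 24, wraps to 0 = a, carry into square.
Longitude square 5; +1 → 6.
The latitude characters are unchanged.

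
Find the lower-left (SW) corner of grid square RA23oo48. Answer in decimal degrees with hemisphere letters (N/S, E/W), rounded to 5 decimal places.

86.38333° S, 165.20000° E

Field R=17, A=0: +17·20° lon, +0·10° lat → SW at lon 160°, lat -90°.
Square 2, 3: +2·2° lon, +3·1° lat → SW at lon 164°, lat -87°.
Subsquare o=14, o=14: +14·0.0833333° lon, +14·0.0416667° lat → SW at lon 165.167°, lat -86.4167°.
Extended square 4, 8: +4·0.00833333° lon, +8·0.00416667° lat → SW at lon 165.2°, lat -86.3833°.
latitude 86.38333° S, longitude 165.20000° E.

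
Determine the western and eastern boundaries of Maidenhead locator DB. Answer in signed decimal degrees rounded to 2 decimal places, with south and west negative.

Field D=3, B=1: +3·20° lon, +1·10° lat → SW at lon -120°, lat -80°.
Cell spans 20° lon × 10° lat.
west -120.00, east -100.00.

-120.00, -100.00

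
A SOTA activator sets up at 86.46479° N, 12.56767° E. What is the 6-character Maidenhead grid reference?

Offset from 180°W / 90°S: lon 192.5677°, lat 176.4648°.
Field: lon ⌊192.5677/20⌋ = 9 → J; lat ⌊176.4648/10⌋ = 17 → R.
Square: lon ⌊12.5677/2⌋ = 6; lat ⌊6.4648/1⌋ = 6.
Subsquare: lon ⌊0.5677/0.0833333⌋ = 6 → g; lat ⌊0.4648/0.0416667⌋ = 11 → l.

JR66gl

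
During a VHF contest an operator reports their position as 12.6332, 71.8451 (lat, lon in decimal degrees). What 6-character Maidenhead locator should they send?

MK52wp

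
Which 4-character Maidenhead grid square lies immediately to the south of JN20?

JM29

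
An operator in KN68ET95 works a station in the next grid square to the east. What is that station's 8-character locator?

KN68ft05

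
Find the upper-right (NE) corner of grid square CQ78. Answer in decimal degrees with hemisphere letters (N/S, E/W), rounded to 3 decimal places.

Field C=2, Q=16: +2·20° lon, +16·10° lat → SW at lon -140°, lat 70°.
Square 7, 8: +7·2° lon, +8·1° lat → SW at lon -126°, lat 78°.
Cell spans 2° lon × 1° lat. NE corner is SW corner plus one full cell.
latitude 79.000° N, longitude 124.000° W.

79.000° N, 124.000° W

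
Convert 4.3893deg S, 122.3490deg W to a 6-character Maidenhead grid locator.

CI85to

Add 180° to longitude and 90° to latitude: 57.6510, 85.6107.
Field: lon ⌊57.6510/20⌋ = 2 → C; lat ⌊85.6107/10⌋ = 8 → I.
Square: lon ⌊17.6510/2⌋ = 8; lat ⌊5.6107/1⌋ = 5.
Subsquare: lon ⌊1.6510/0.0833333⌋ = 19 → t; lat ⌊0.6107/0.0416667⌋ = 14 → o.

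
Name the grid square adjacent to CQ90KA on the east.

CQ90la

Longitude subsquare k = 10; +1 → 11 = l.
The latitude characters are unchanged.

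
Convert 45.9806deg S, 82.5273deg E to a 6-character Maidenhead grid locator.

NE14ga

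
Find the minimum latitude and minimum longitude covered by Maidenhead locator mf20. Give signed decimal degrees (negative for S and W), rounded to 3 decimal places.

-40.000, 64.000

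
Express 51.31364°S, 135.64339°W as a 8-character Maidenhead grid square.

CD28eq24

Shift to the Maidenhead origin (180°W, 90°S): lon 44.35661, lat 38.68636.
Field: lon ⌊44.35661/20⌋ = 2 → C; lat ⌊38.68636/10⌋ = 3 → D.
Square: lon ⌊4.35661/2⌋ = 2; lat ⌊8.68636/1⌋ = 8.
Subsquare: lon ⌊0.35661/0.0833333⌋ = 4 → e; lat ⌊0.68636/0.0416667⌋ = 16 → q.
Extended square: lon ⌊0.02328/0.00833333⌋ = 2; lat ⌊0.01969/0.00416667⌋ = 4.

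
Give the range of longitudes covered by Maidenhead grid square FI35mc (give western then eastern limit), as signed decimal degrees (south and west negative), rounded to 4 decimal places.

-73.0000, -72.9167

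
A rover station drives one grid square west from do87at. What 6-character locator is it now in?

Longitude subsquare a = 0; −1 → -1, wraps to 23 = x, carry into square.
Longitude square 8; −1 → 7.
The latitude characters are unchanged.

DO77xt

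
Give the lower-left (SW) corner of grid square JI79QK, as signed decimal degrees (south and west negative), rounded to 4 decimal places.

-0.5833, 15.3333

Field J=9, I=8: +9·20° lon, +8·10° lat → SW at lon 0°, lat -10°.
Square 7, 9: +7·2° lon, +9·1° lat → SW at lon 14°, lat -1°.
Subsquare q=16, k=10: +16·0.0833333° lon, +10·0.0416667° lat → SW at lon 15.3333°, lat -0.583333°.
latitude -0.5833, longitude 15.3333.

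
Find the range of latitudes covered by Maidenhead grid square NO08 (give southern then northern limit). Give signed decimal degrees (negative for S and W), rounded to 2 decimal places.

58.00, 59.00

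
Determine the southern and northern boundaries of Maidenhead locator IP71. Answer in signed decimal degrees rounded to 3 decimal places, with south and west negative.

61.000, 62.000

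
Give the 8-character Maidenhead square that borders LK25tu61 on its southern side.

LK25tu60

Latitude extended square 1; −1 → 0.
The longitude characters are unchanged.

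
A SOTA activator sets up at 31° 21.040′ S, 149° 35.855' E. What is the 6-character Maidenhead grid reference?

Add 180° to longitude and 90° to latitude: 329.5976, 58.6493.
Field: lon ⌊329.5976/20⌋ = 16 → Q; lat ⌊58.6493/10⌋ = 5 → F.
Square: lon ⌊9.5976/2⌋ = 4; lat ⌊8.6493/1⌋ = 8.
Subsquare: lon ⌊1.5976/0.0833333⌋ = 19 → t; lat ⌊0.6493/0.0416667⌋ = 15 → p.

QF48tp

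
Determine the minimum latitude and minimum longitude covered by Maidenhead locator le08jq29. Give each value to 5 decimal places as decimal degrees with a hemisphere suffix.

Field L=11, E=4: +11·20° lon, +4·10° lat → SW at lon 40°, lat -50°.
Square 0, 8: +0·2° lon, +8·1° lat → SW at lon 40°, lat -42°.
Subsquare j=9, q=16: +9·0.0833333° lon, +16·0.0416667° lat → SW at lon 40.75°, lat -41.3333°.
Extended square 2, 9: +2·0.00833333° lon, +9·0.00416667° lat → SW at lon 40.7667°, lat -41.2958°.
latitude 41.29583° S, longitude 40.76667° E.

41.29583° S, 40.76667° E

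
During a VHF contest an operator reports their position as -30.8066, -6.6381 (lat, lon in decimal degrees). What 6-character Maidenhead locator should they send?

IF69qe

Add 180° to longitude and 90° to latitude: 173.3619, 59.1934.
Field: lon ⌊173.3619/20⌋ = 8 → I; lat ⌊59.1934/10⌋ = 5 → F.
Square: lon ⌊13.3619/2⌋ = 6; lat ⌊9.1934/1⌋ = 9.
Subsquare: lon ⌊1.3619/0.0833333⌋ = 16 → q; lat ⌊0.1934/0.0416667⌋ = 4 → e.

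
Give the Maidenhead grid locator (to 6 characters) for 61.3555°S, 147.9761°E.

QC38xp

Offset from 180°W / 90°S: lon 327.9761°, lat 28.6445°.
Field: lon ⌊327.9761/20⌋ = 16 → Q; lat ⌊28.6445/10⌋ = 2 → C.
Square: lon ⌊7.9761/2⌋ = 3; lat ⌊8.6445/1⌋ = 8.
Subsquare: lon ⌊1.9761/0.0833333⌋ = 23 → x; lat ⌊0.6445/0.0416667⌋ = 15 → p.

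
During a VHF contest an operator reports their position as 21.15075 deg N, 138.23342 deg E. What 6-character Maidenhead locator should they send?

Offset from 180°W / 90°S: lon 318.2334°, lat 111.1508°.
Field: 318.2334/20 → 15 → P, 111.1508/10 → 11 → L; chars PL.
Square: 18.2334/2 → 9, 1.1508/1 → 1; chars 91.
Subsquare: 0.2334/0.0833333 → 2 → c, 0.1508/0.0416667 → 3 → d; chars cd.

PL91cd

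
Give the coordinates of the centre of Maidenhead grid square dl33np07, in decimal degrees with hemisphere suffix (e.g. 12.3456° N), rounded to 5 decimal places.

23.65625° N, 112.91250° W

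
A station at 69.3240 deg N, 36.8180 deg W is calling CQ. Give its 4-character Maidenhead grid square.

Offset from 180°W / 90°S: lon 143.18°, lat 159.32°.
Field: lon ⌊143.18/20⌋ = 7 → H; lat ⌊159.32/10⌋ = 15 → P.
Square: lon ⌊3.18/2⌋ = 1; lat ⌊9.32/1⌋ = 9.

HP19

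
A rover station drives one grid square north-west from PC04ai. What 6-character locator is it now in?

OC94xj

Longitude subsquare a = 0; −1 → -1, wraps to 23 = x, carry into square.
Longitude square 0; −1 → -1, wraps to 9, carry into field.
Longitude field P = 15; −1 → 14 = O.
Latitude subsquare i = 8; +1 → 9 = j.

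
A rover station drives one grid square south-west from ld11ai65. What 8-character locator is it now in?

LD11ai54

Longitude extended square 6; −1 → 5.
Latitude extended square 5; −1 → 4.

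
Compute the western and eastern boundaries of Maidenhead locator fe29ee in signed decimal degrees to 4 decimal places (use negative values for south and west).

Field F=5, E=4: +5·20° lon, +4·10° lat → SW at lon -80°, lat -50°.
Square 2, 9: +2·2° lon, +9·1° lat → SW at lon -76°, lat -41°.
Subsquare e=4, e=4: +4·0.0833333° lon, +4·0.0416667° lat → SW at lon -75.6667°, lat -40.8333°.
Cell spans 0.0833333° lon × 0.0416667° lat.
west -75.6667, east -75.5833.

-75.6667, -75.5833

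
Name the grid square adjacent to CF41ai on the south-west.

CF31xh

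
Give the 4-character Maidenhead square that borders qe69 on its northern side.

QF60

Latitude square 9; +1 → 10, wraps to 0, carry into field.
Latitude field E = 4; +1 → 5 = F.
The longitude characters are unchanged.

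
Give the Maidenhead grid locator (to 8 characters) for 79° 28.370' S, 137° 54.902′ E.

PB80wm96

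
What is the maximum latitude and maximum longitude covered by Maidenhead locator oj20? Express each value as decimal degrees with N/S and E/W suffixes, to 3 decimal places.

Field O=14, J=9: +14·20° lon, +9·10° lat → SW at lon 100°, lat 0°.
Square 2, 0: +2·2° lon, +0·1° lat → SW at lon 104°, lat 0°.
Cell spans 2° lon × 1° lat. NE corner is SW corner plus one full cell.
latitude 1.000° N, longitude 106.000° E.

1.000° N, 106.000° E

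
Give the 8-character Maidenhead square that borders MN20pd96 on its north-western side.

MN20pd87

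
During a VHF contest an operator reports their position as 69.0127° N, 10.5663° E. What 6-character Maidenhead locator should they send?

JP59ga

Shift to the Maidenhead origin (180°W, 90°S): lon 190.5663, lat 159.0127.
Field (20°×10°, letters A–R): lon ⌊190.5663/20⌋ = 9 → J; lat ⌊159.0127/10⌋ = 15 → P.
Square (2°×1°, digits 0–9): lon ⌊10.5663/2⌋ = 5; lat ⌊9.0127/1⌋ = 9.
Subsquare (5′×2.5′, letters a–x): lon ⌊0.5663/0.0833333⌋ = 6 → g; lat ⌊0.0127/0.0416667⌋ = 0 → a.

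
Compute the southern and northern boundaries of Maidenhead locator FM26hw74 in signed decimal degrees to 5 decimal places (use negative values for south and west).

36.93333, 36.93750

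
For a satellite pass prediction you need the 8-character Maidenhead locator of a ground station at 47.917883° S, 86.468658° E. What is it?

Shift to the Maidenhead origin (180°W, 90°S): lon 266.46866, lat 42.08212.
Field (20°×10°, letters A–R): 266.46866/20 → 13 → N, 42.08212/10 → 4 → E; chars NE.
Square (2°×1°, digits 0–9): 6.46866/2 → 3, 2.08212/1 → 2; chars 32.
Subsquare (5′×2.5′, letters a–x): 0.46866/0.0833333 → 5 → f, 0.08212/0.0416667 → 1 → b; chars fb.
Extended square (30″×15″, digits 0–9): 0.05199/0.00833333 → 6, 0.04045/0.00416667 → 9; chars 69.

NE32fb69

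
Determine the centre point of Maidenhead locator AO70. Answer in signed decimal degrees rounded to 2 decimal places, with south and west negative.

50.50, -165.00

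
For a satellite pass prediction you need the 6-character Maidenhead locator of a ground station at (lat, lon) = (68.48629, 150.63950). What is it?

QP58hl

Shift to the Maidenhead origin (180°W, 90°S): lon 330.6395, lat 158.4863.
Field: lon ⌊330.6395/20⌋ = 16 → Q; lat ⌊158.4863/10⌋ = 15 → P.
Square: lon ⌊10.6395/2⌋ = 5; lat ⌊8.4863/1⌋ = 8.
Subsquare: lon ⌊0.6395/0.0833333⌋ = 7 → h; lat ⌊0.4863/0.0416667⌋ = 11 → l.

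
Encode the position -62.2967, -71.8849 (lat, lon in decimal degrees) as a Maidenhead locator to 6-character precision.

FC47bq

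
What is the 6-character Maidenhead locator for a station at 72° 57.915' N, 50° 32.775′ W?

Shift to the Maidenhead origin (180°W, 90°S): lon 129.4538, lat 162.9652.
Field: lon ⌊129.4538/20⌋ = 6 → G; lat ⌊162.9652/10⌋ = 16 → Q.
Square: lon ⌊9.4538/2⌋ = 4; lat ⌊2.9652/1⌋ = 2.
Subsquare: lon ⌊1.4538/0.0833333⌋ = 17 → r; lat ⌊0.9652/0.0416667⌋ = 23 → x.

GQ42rx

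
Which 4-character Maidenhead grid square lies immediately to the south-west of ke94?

KE83

Longitude square 9; −1 → 8.
Latitude square 4; −1 → 3.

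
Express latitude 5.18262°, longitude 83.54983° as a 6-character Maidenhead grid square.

NJ15se

Offset from 180°W / 90°S: lon 263.5498°, lat 95.1826°.
Field: 263.5498/20 → 13 → N, 95.1826/10 → 9 → J; chars NJ.
Square: 3.5498/2 → 1, 5.1826/1 → 5; chars 15.
Subsquare: 1.5498/0.0833333 → 18 → s, 0.1826/0.0416667 → 4 → e; chars se.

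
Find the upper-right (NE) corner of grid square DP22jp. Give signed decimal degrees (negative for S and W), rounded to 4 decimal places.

Field D=3, P=15: +3·20° lon, +15·10° lat → SW at lon -120°, lat 60°.
Square 2, 2: +2·2° lon, +2·1° lat → SW at lon -116°, lat 62°.
Subsquare j=9, p=15: +9·0.0833333° lon, +15·0.0416667° lat → SW at lon -115.25°, lat 62.625°.
Cell spans 0.0833333° lon × 0.0416667° lat. NE corner is SW corner plus one full cell.
latitude 62.6667, longitude -115.1667.

62.6667, -115.1667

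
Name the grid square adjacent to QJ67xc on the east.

Longitude subsquare x = 23; +1 → 24, wraps to 0 = a, carry into square.
Longitude square 6; +1 → 7.
The latitude characters are unchanged.

QJ77ac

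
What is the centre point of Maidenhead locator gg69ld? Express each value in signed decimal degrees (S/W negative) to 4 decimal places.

-20.8542, -47.0417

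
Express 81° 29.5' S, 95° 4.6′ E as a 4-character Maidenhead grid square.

Add 180° to longitude and 90° to latitude: 275.08, 8.51.
Field: lon ⌊275.08/20⌋ = 13 → N; lat ⌊8.51/10⌋ = 0 → A.
Square: lon ⌊15.08/2⌋ = 7; lat ⌊8.51/1⌋ = 8.

NA78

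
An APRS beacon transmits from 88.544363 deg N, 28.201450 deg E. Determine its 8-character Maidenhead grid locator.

KR48cn40

Shift to the Maidenhead origin (180°W, 90°S): lon 208.20145, lat 178.54436.
Field: lon ⌊208.20145/20⌋ = 10 → K; lat ⌊178.54436/10⌋ = 17 → R.
Square: lon ⌊8.20145/2⌋ = 4; lat ⌊8.54436/1⌋ = 8.
Subsquare: lon ⌊0.20145/0.0833333⌋ = 2 → c; lat ⌊0.54436/0.0416667⌋ = 13 → n.
Extended square: lon ⌊0.03478/0.00833333⌋ = 4; lat ⌊0.00270/0.00416667⌋ = 0.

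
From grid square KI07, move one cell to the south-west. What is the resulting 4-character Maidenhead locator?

JI96

Longitude square 0; −1 → -1, wraps to 9, carry into field.
Longitude field K = 10; −1 → 9 = J.
Latitude square 7; −1 → 6.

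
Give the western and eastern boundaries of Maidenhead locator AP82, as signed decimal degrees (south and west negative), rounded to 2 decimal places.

-164.00, -162.00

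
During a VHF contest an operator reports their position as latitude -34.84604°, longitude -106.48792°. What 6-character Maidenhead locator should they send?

Add 180° to longitude and 90° to latitude: 73.5121, 55.1540.
Field: lon ⌊73.5121/20⌋ = 3 → D; lat ⌊55.1540/10⌋ = 5 → F.
Square: lon ⌊13.5121/2⌋ = 6; lat ⌊5.1540/1⌋ = 5.
Subsquare: lon ⌊1.5121/0.0833333⌋ = 18 → s; lat ⌊0.1540/0.0416667⌋ = 3 → d.

DF65sd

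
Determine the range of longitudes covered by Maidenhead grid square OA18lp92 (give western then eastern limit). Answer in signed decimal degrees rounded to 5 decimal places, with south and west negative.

102.99167, 103.00000

Field O=14, A=0: +14·20° lon, +0·10° lat → SW at lon 100°, lat -90°.
Square 1, 8: +1·2° lon, +8·1° lat → SW at lon 102°, lat -82°.
Subsquare l=11, p=15: +11·0.0833333° lon, +15·0.0416667° lat → SW at lon 102.917°, lat -81.375°.
Extended square 9, 2: +9·0.00833333° lon, +2·0.00416667° lat → SW at lon 102.992°, lat -81.3667°.
Cell spans 0.00833333° lon × 0.00416667° lat.
west 102.99167, east 103.00000.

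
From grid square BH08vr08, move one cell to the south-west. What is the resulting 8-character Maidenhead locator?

Longitude extended square 0; −1 → -1, wraps to 9, carry into subsquare.
Longitude subsquare v = 21; −1 → 20 = u.
Latitude extended square 8; −1 → 7.

BH08ur97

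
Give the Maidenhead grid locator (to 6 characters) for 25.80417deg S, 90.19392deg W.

EG44ve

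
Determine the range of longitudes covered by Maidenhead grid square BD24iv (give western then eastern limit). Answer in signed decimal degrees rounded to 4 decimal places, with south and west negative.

-155.3333, -155.2500

Field B=1, D=3: +1·20° lon, +3·10° lat → SW at lon -160°, lat -60°.
Square 2, 4: +2·2° lon, +4·1° lat → SW at lon -156°, lat -56°.
Subsquare i=8, v=21: +8·0.0833333° lon, +21·0.0416667° lat → SW at lon -155.333°, lat -55.125°.
Cell spans 0.0833333° lon × 0.0416667° lat.
west -155.3333, east -155.2500.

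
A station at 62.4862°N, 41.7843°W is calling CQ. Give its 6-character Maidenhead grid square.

Shift to the Maidenhead origin (180°W, 90°S): lon 138.2157, lat 152.4862.
Field (20°×10°, letters A–R): lon ⌊138.2157/20⌋ = 6 → G; lat ⌊152.4862/10⌋ = 15 → P.
Square (2°×1°, digits 0–9): lon ⌊18.2157/2⌋ = 9; lat ⌊2.4862/1⌋ = 2.
Subsquare (5′×2.5′, letters a–x): lon ⌊0.2157/0.0833333⌋ = 2 → c; lat ⌊0.4862/0.0416667⌋ = 11 → l.

GP92cl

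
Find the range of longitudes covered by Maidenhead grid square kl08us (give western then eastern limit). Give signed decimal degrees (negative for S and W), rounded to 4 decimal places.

21.6667, 21.7500

Field K=10, L=11: +10·20° lon, +11·10° lat → SW at lon 20°, lat 20°.
Square 0, 8: +0·2° lon, +8·1° lat → SW at lon 20°, lat 28°.
Subsquare u=20, s=18: +20·0.0833333° lon, +18·0.0416667° lat → SW at lon 21.6667°, lat 28.75°.
Cell spans 0.0833333° lon × 0.0416667° lat.
west 21.6667, east 21.7500.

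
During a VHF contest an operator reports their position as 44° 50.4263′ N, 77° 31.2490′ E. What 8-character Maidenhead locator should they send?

Shift to the Maidenhead origin (180°W, 90°S): lon 257.52082, lat 134.84044.
Field: lon ⌊257.52082/20⌋ = 12 → M; lat ⌊134.84044/10⌋ = 13 → N.
Square: lon ⌊17.52082/2⌋ = 8; lat ⌊4.84044/1⌋ = 4.
Subsquare: lon ⌊1.52082/0.0833333⌋ = 18 → s; lat ⌊0.84044/0.0416667⌋ = 20 → u.
Extended square: lon ⌊0.02082/0.00833333⌋ = 2; lat ⌊0.00711/0.00416667⌋ = 1.

MN84su21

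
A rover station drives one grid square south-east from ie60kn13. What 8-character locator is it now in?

Longitude extended square 1; +1 → 2.
Latitude extended square 3; −1 → 2.

IE60kn22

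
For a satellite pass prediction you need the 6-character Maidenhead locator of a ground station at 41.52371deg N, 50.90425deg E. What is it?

LN51km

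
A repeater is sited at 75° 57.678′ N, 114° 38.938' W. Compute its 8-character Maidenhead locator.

Offset from 180°W / 90°S: lon 65.35103°, lat 165.96130°.
Field: lon ⌊65.35103/20⌋ = 3 → D; lat ⌊165.96130/10⌋ = 16 → Q.
Square: lon ⌊5.35103/2⌋ = 2; lat ⌊5.96130/1⌋ = 5.
Subsquare: lon ⌊1.35103/0.0833333⌋ = 16 → q; lat ⌊0.96130/0.0416667⌋ = 23 → x.
Extended square: lon ⌊0.01770/0.00833333⌋ = 2; lat ⌊0.00297/0.00416667⌋ = 0.

DQ25qx20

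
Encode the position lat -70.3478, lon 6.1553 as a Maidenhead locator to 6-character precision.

JB39bp

Add 180° to longitude and 90° to latitude: 186.1553, 19.6522.
Field: 186.1553/20 → 9 → J, 19.6522/10 → 1 → B; chars JB.
Square: 6.1553/2 → 3, 9.6522/1 → 9; chars 39.
Subsquare: 0.1553/0.0833333 → 1 → b, 0.6522/0.0416667 → 15 → p; chars bp.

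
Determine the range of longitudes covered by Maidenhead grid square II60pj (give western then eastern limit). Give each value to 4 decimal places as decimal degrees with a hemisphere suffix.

6.7500° W, 6.6667° W

Field I=8, I=8: +8·20° lon, +8·10° lat → SW at lon -20°, lat -10°.
Square 6, 0: +6·2° lon, +0·1° lat → SW at lon -8°, lat -10°.
Subsquare p=15, j=9: +15·0.0833333° lon, +9·0.0416667° lat → SW at lon -6.75°, lat -9.625°.
Cell spans 0.0833333° lon × 0.0416667° lat.
west 6.7500° W, east 6.6667° W.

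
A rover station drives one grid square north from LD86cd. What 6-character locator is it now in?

LD86ce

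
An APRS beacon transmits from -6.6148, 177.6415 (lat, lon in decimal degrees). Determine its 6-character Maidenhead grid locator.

RI83tj

Offset from 180°W / 90°S: lon 357.6415°, lat 83.3852°.
Field: 357.6415/20 → 17 → R, 83.3852/10 → 8 → I; chars RI.
Square: 17.6415/2 → 8, 3.3852/1 → 3; chars 83.
Subsquare: 1.6415/0.0833333 → 19 → t, 0.3852/0.0416667 → 9 → j; chars tj.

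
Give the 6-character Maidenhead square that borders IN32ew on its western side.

IN32dw

Longitude subsquare e = 4; −1 → 3 = d.
The latitude characters are unchanged.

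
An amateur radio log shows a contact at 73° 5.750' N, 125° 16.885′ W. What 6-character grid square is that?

Offset from 180°W / 90°S: lon 54.7186°, lat 163.0958°.
Field: lon ⌊54.7186/20⌋ = 2 → C; lat ⌊163.0958/10⌋ = 16 → Q.
Square: lon ⌊14.7186/2⌋ = 7; lat ⌊3.0958/1⌋ = 3.
Subsquare: lon ⌊0.7186/0.0833333⌋ = 8 → i; lat ⌊0.0958/0.0416667⌋ = 2 → c.

CQ73ic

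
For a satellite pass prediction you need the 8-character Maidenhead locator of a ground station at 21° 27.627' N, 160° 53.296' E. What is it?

RL01kl60

Shift to the Maidenhead origin (180°W, 90°S): lon 340.88827, lat 111.46045.
Field: 340.88827/20 → 17 → R, 111.46045/10 → 11 → L; chars RL.
Square: 0.88827/2 → 0, 1.46045/1 → 1; chars 01.
Subsquare: 0.88827/0.0833333 → 10 → k, 0.46045/0.0416667 → 11 → l; chars kl.
Extended square: 0.05493/0.00833333 → 6, 0.00212/0.00416667 → 0; chars 60.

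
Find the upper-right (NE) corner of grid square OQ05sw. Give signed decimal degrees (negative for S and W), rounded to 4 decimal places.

75.9583, 101.5833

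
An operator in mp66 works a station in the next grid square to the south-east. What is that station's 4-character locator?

MP75

Longitude square 6; +1 → 7.
Latitude square 6; −1 → 5.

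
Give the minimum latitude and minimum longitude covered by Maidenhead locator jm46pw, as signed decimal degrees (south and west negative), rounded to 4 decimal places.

36.9167, 9.2500

Field J=9, M=12: +9·20° lon, +12·10° lat → SW at lon 0°, lat 30°.
Square 4, 6: +4·2° lon, +6·1° lat → SW at lon 8°, lat 36°.
Subsquare p=15, w=22: +15·0.0833333° lon, +22·0.0416667° lat → SW at lon 9.25°, lat 36.9167°.
latitude 36.9167, longitude 9.2500.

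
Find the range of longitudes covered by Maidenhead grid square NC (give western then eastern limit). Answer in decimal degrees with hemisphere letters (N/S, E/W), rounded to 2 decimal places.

Field N=13, C=2: +13·20° lon, +2·10° lat → SW at lon 80°, lat -70°.
Cell spans 20° lon × 10° lat.
west 80.00° E, east 100.00° E.

80.00° E, 100.00° E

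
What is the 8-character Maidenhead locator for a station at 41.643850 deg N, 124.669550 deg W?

Offset from 180°W / 90°S: lon 55.33045°, lat 131.64385°.
Field (20°×10°, letters A–R): lon ⌊55.33045/20⌋ = 2 → C; lat ⌊131.64385/10⌋ = 13 → N.
Square (2°×1°, digits 0–9): lon ⌊15.33045/2⌋ = 7; lat ⌊1.64385/1⌋ = 1.
Subsquare (5′×2.5′, letters a–x): lon ⌊1.33045/0.0833333⌋ = 15 → p; lat ⌊0.64385/0.0416667⌋ = 15 → p.
Extended square (30″×15″, digits 0–9): lon ⌊0.08045/0.00833333⌋ = 9; lat ⌊0.01885/0.00416667⌋ = 4.

CN71pp94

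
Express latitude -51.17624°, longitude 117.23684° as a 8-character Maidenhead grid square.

Offset from 180°W / 90°S: lon 297.23684°, lat 38.82376°.
Field: 297.23684/20 → 14 → O, 38.82376/10 → 3 → D; chars OD.
Square: 17.23684/2 → 8, 8.82376/1 → 8; chars 88.
Subsquare: 1.23684/0.0833333 → 14 → o, 0.82376/0.0416667 → 19 → t; chars ot.
Extended square: 0.07017/0.00833333 → 8, 0.03209/0.00416667 → 7; chars 87.

OD88ot87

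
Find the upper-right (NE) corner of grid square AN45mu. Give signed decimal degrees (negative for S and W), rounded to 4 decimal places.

45.8750, -170.9167

Field A=0, N=13: +0·20° lon, +13·10° lat → SW at lon -180°, lat 40°.
Square 4, 5: +4·2° lon, +5·1° lat → SW at lon -172°, lat 45°.
Subsquare m=12, u=20: +12·0.0833333° lon, +20·0.0416667° lat → SW at lon -171°, lat 45.8333°.
Cell spans 0.0833333° lon × 0.0416667° lat. NE corner is SW corner plus one full cell.
latitude 45.8750, longitude -170.9167.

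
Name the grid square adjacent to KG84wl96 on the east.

KG84xl06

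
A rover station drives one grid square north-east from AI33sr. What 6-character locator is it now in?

AI33ts

Longitude subsquare s = 18; +1 → 19 = t.
Latitude subsquare r = 17; +1 → 18 = s.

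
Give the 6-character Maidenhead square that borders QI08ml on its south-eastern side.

Longitude subsquare m = 12; +1 → 13 = n.
Latitude subsquare l = 11; −1 → 10 = k.

QI08nk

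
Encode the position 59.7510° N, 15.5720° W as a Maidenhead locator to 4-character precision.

IO29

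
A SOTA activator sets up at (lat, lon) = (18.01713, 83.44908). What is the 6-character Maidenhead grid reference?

Add 180° to longitude and 90° to latitude: 263.4491, 108.0171.
Field (20°×10°, letters A–R): 263.4491/20 → 13 → N, 108.0171/10 → 10 → K; chars NK.
Square (2°×1°, digits 0–9): 3.4491/2 → 1, 8.0171/1 → 8; chars 18.
Subsquare (5′×2.5′, letters a–x): 1.4491/0.0833333 → 17 → r, 0.0171/0.0416667 → 0 → a; chars ra.

NK18ra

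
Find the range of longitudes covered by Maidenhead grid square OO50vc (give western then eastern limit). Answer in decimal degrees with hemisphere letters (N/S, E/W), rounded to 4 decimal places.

Field O=14, O=14: +14·20° lon, +14·10° lat → SW at lon 100°, lat 50°.
Square 5, 0: +5·2° lon, +0·1° lat → SW at lon 110°, lat 50°.
Subsquare v=21, c=2: +21·0.0833333° lon, +2·0.0416667° lat → SW at lon 111.75°, lat 50.0833°.
Cell spans 0.0833333° lon × 0.0416667° lat.
west 111.7500° E, east 111.8333° E.

111.7500° E, 111.8333° E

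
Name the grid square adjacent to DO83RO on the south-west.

DO83qn

Longitude subsquare r = 17; −1 → 16 = q.
Latitude subsquare o = 14; −1 → 13 = n.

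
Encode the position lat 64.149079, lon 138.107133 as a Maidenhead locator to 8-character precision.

Add 180° to longitude and 90° to latitude: 318.10713, 154.14908.
Field: 318.10713/20 → 15 → P, 154.14908/10 → 15 → P; chars PP.
Square: 18.10713/2 → 9, 4.14908/1 → 4; chars 94.
Subsquare: 0.10713/0.0833333 → 1 → b, 0.14908/0.0416667 → 3 → d; chars bd.
Extended square: 0.02380/0.00833333 → 2, 0.02408/0.00416667 → 5; chars 25.

PP94bd25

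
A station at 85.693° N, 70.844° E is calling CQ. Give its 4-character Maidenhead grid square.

Add 180° to longitude and 90° to latitude: 250.84, 175.69.
Field: 250.84/20 → 12 → M, 175.69/10 → 17 → R; chars MR.
Square: 10.84/2 → 5, 5.69/1 → 5; chars 55.

MR55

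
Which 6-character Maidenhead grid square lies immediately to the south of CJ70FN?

CJ70fm

Latitude subsquare n = 13; −1 → 12 = m.
The longitude characters are unchanged.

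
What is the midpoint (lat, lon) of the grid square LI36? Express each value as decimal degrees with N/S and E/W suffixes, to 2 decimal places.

3.50° S, 47.00° E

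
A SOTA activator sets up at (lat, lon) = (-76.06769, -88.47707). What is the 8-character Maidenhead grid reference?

Offset from 180°W / 90°S: lon 91.52293°, lat 13.93231°.
Field: lon ⌊91.52293/20⌋ = 4 → E; lat ⌊13.93231/10⌋ = 1 → B.
Square: lon ⌊11.52293/2⌋ = 5; lat ⌊3.93231/1⌋ = 3.
Subsquare: lon ⌊1.52293/0.0833333⌋ = 18 → s; lat ⌊0.93231/0.0416667⌋ = 22 → w.
Extended square: lon ⌊0.02293/0.00833333⌋ = 2; lat ⌊0.01564/0.00416667⌋ = 3.

EB53sw23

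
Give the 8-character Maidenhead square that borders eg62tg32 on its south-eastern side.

Longitude extended square 3; +1 → 4.
Latitude extended square 2; −1 → 1.

EG62tg41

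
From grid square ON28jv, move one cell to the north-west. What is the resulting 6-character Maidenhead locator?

ON28iw

Longitude subsquare j = 9; −1 → 8 = i.
Latitude subsquare v = 21; +1 → 22 = w.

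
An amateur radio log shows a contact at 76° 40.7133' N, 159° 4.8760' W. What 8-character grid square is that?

Add 180° to longitude and 90° to latitude: 20.91873, 166.67856.
Field: 20.91873/20 → 1 → B, 166.67856/10 → 16 → Q; chars BQ.
Square: 0.91873/2 → 0, 6.67856/1 → 6; chars 06.
Subsquare: 0.91873/0.0833333 → 11 → l, 0.67856/0.0416667 → 16 → q; chars lq.
Extended square: 0.00207/0.00833333 → 0, 0.01189/0.00416667 → 2; chars 02.

BQ06lq02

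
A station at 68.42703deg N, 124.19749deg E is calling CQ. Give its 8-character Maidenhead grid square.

Add 180° to longitude and 90° to latitude: 304.19749, 158.42703.
Field: 304.19749/20 → 15 → P, 158.42703/10 → 15 → P; chars PP.
Square: 4.19749/2 → 2, 8.42703/1 → 8; chars 28.
Subsquare: 0.19749/0.0833333 → 2 → c, 0.42703/0.0416667 → 10 → k; chars ck.
Extended square: 0.03082/0.00833333 → 3, 0.01036/0.00416667 → 2; chars 32.

PP28ck32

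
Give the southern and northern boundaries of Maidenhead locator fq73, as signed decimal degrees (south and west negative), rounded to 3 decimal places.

Field F=5, Q=16: +5·20° lon, +16·10° lat → SW at lon -80°, lat 70°.
Square 7, 3: +7·2° lon, +3·1° lat → SW at lon -66°, lat 73°.
Cell spans 2° lon × 1° lat.
south 73.000, north 74.000.

73.000, 74.000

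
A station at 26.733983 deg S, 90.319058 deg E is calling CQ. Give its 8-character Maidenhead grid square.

NG53dg83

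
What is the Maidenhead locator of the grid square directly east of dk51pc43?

DK51pc53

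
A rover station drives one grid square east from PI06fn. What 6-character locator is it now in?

PI06gn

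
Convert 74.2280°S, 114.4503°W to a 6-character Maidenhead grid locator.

Offset from 180°W / 90°S: lon 65.5497°, lat 15.7720°.
Field: lon ⌊65.5497/20⌋ = 3 → D; lat ⌊15.7720/10⌋ = 1 → B.
Square: lon ⌊5.5497/2⌋ = 2; lat ⌊5.7720/1⌋ = 5.
Subsquare: lon ⌊1.5497/0.0833333⌋ = 18 → s; lat ⌊0.7720/0.0416667⌋ = 18 → s.

DB25ss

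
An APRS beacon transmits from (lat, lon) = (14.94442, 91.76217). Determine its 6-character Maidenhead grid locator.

NK54vw

Add 180° to longitude and 90° to latitude: 271.7622, 104.9444.
Field: lon ⌊271.7622/20⌋ = 13 → N; lat ⌊104.9444/10⌋ = 10 → K.
Square: lon ⌊11.7622/2⌋ = 5; lat ⌊4.9444/1⌋ = 4.
Subsquare: lon ⌊1.7622/0.0833333⌋ = 21 → v; lat ⌊0.9444/0.0416667⌋ = 22 → w.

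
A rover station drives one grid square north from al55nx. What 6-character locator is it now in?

AL56na

Latitude subsquare x = 23; +1 → 24, wraps to 0 = a, carry into square.
Latitude square 5; +1 → 6.
The longitude characters are unchanged.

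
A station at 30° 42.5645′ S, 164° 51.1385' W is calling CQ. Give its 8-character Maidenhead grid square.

Add 180° to longitude and 90° to latitude: 15.14769, 59.29059.
Field (20°×10°, letters A–R): 15.14769/20 → 0 → A, 59.29059/10 → 5 → F; chars AF.
Square (2°×1°, digits 0–9): 15.14769/2 → 7, 9.29059/1 → 9; chars 79.
Subsquare (5′×2.5′, letters a–x): 1.14769/0.0833333 → 13 → n, 0.29059/0.0416667 → 6 → g; chars ng.
Extended square (30″×15″, digits 0–9): 0.06436/0.00833333 → 7, 0.04059/0.00416667 → 9; chars 79.

AF79ng79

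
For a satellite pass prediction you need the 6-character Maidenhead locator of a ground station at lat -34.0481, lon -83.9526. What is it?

Shift to the Maidenhead origin (180°W, 90°S): lon 96.0474, lat 55.9519.
Field (20°×10°, letters A–R): 96.0474/20 → 4 → E, 55.9519/10 → 5 → F; chars EF.
Square (2°×1°, digits 0–9): 16.0474/2 → 8, 5.9519/1 → 5; chars 85.
Subsquare (5′×2.5′, letters a–x): 0.0474/0.0833333 → 0 → a, 0.9519/0.0416667 → 22 → w; chars aw.

EF85aw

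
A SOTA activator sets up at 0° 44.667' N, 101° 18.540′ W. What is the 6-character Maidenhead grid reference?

Offset from 180°W / 90°S: lon 78.6910°, lat 90.7445°.
Field: 78.6910/20 → 3 → D, 90.7445/10 → 9 → J; chars DJ.
Square: 18.6910/2 → 9, 0.7445/1 → 0; chars 90.
Subsquare: 0.6910/0.0833333 → 8 → i, 0.7445/0.0416667 → 17 → r; chars ir.

DJ90ir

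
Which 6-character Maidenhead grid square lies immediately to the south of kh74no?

KH74nn

Latitude subsquare o = 14; −1 → 13 = n.
The longitude characters are unchanged.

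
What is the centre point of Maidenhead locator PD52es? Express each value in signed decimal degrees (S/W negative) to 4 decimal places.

Field P=15, D=3: +15·20° lon, +3·10° lat → SW at lon 120°, lat -60°.
Square 5, 2: +5·2° lon, +2·1° lat → SW at lon 130°, lat -58°.
Subsquare e=4, s=18: +4·0.0833333° lon, +18·0.0416667° lat → SW at lon 130.333°, lat -57.25°.
Cell spans 0.0833333° lon × 0.0416667° lat. Centre is SW corner plus half of each.
latitude -57.2292, longitude 130.3750.

-57.2292, 130.3750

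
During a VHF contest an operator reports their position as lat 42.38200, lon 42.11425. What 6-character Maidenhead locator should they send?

Add 180° to longitude and 90° to latitude: 222.1142, 132.3820.
Field: 222.1142/20 → 11 → L, 132.3820/10 → 13 → N; chars LN.
Square: 2.1142/2 → 1, 2.3820/1 → 2; chars 12.
Subsquare: 0.1142/0.0833333 → 1 → b, 0.3820/0.0416667 → 9 → j; chars bj.

LN12bj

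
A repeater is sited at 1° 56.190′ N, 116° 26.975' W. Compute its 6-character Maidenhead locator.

DJ11sw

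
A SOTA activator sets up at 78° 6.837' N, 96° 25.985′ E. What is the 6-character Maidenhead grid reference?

NQ88fc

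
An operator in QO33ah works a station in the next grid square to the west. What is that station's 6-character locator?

QO23xh

Longitude subsquare a = 0; −1 → -1, wraps to 23 = x, carry into square.
Longitude square 3; −1 → 2.
The latitude characters are unchanged.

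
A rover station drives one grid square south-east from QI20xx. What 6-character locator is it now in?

QI30aw

Longitude subsquare x = 23; +1 → 24, wraps to 0 = a, carry into square.
Longitude square 2; +1 → 3.
Latitude subsquare x = 23; −1 → 22 = w.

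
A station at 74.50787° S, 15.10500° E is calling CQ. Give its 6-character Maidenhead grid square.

JB75nl

Add 180° to longitude and 90° to latitude: 195.1050, 15.4921.
Field: 195.1050/20 → 9 → J, 15.4921/10 → 1 → B; chars JB.
Square: 15.1050/2 → 7, 5.4921/1 → 5; chars 75.
Subsquare: 1.1050/0.0833333 → 13 → n, 0.4921/0.0416667 → 11 → l; chars nl.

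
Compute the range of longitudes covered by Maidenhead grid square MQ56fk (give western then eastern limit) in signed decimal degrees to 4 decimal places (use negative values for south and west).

70.4167, 70.5000

Field M=12, Q=16: +12·20° lon, +16·10° lat → SW at lon 60°, lat 70°.
Square 5, 6: +5·2° lon, +6·1° lat → SW at lon 70°, lat 76°.
Subsquare f=5, k=10: +5·0.0833333° lon, +10·0.0416667° lat → SW at lon 70.4167°, lat 76.4167°.
Cell spans 0.0833333° lon × 0.0416667° lat.
west 70.4167, east 70.5000.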